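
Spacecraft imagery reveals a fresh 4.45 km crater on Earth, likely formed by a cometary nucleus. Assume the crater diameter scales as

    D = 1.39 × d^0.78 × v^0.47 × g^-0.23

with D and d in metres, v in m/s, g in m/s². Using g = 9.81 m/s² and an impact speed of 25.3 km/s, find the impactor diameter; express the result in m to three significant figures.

Rearranging for d: d = [D / (1.39 · 25300^0.47 · 9.81^-0.23)]^(1/0.78).
D = 4450 m.
25300^0.47 = 117.3
9.81^-0.23 = 0.5914
Denominator = 1.39 × 117.3 × 0.5914 = 96.43
D / 96.43 = 4450 / 96.43 = 46.15
d = 46.15^(1/0.78) = 46.15^1.2821 = 136.0 m

d ≈ 136 m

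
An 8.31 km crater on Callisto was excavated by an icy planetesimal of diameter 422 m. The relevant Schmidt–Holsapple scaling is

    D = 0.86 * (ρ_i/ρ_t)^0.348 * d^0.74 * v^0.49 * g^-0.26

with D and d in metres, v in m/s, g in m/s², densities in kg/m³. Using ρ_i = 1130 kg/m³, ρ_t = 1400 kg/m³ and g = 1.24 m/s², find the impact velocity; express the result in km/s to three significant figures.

v ≈ 19.2 km/s

Rearranging for v: v = [D / (0.86 · (1130/1400)^0.348 · 422^0.74 · 1.24^-0.26)]^(1/0.49).
D = 8310 m.
(1130/1400)^0.348 = 0.9282
422^0.74 = 87.65
1.24^-0.26 = 0.9456
Denominator = 0.86 × 0.9282 × 87.65 × 0.9456 = 66.16
D / 66.16 = 8310 / 66.16 = 125.6
v = 125.6^(1/0.49) = 125.6^2.0408 = 19214 m/s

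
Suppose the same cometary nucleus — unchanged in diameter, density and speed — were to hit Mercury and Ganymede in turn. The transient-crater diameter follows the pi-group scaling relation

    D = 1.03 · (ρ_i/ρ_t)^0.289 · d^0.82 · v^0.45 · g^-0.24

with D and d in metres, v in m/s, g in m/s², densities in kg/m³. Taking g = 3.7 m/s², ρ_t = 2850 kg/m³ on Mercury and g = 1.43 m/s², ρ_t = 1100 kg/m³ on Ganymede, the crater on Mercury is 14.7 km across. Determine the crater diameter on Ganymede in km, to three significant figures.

The impactor-only factors (d, v, ρ_i) cancel in the ratio, leaving D_Ganymede/D_Mercury = (g_Ganymede/g_Mercury)^-0.24 · (ρ_t,Mercury/ρ_t,Ganymede)^0.289.
(1.43/3.7)^-0.24 = 0.3865^-0.24 = 1.256
(2850/1100)^0.289 = 2.591^0.289 = 1.317
Ratio = 1.256 × 1.317 = 1.654
D_Ganymede = 1.654 × 14.7 km = 24.3 km

D ≈ 24.3 km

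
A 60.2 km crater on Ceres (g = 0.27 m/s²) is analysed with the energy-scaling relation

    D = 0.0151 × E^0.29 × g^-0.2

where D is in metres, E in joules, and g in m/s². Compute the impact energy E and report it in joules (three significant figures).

E ≈ 2.34 × 10^22 J

Rearranging: E = [D / (0.0151 · g^-0.2)]^(1/0.29).
D = 60200 m.
g^-0.2 = 0.27^-0.2 = 1.299
D / (0.0151 × 1.299) = 60200 / (0.01961) = 3.070 × 10^6
E = (3.070 × 10^6)^3.4483 = 2.342 × 10^22 J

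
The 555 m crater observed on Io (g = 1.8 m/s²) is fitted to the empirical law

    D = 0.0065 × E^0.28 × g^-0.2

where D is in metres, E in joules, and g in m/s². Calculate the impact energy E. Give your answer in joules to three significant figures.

Rearranging: E = [D / (0.0065 · g^-0.2)]^(1/0.28).
g^-0.2 = 1.8^-0.2 = 0.8891
D / (0.0065 × 0.8891) = 555 / (5.779 × 10^-3) = 9.604 × 10^4
E = (9.604 × 10^4)^3.5714 = 6.228 × 10^17 J

E ≈ 6.23 × 10^17 J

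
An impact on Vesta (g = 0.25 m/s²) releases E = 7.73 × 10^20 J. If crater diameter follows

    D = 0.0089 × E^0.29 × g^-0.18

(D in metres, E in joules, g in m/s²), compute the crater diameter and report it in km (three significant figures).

D ≈ 13.0 km

E^0.29 = (7.73 × 10^20)^0.29 = 1.142 × 10^6
g^-0.18 = 0.25^-0.18 = 1.283
D = 0.0089 × 1.142 × 10^6 × 1.283 = 13040 m
   = 13.04 km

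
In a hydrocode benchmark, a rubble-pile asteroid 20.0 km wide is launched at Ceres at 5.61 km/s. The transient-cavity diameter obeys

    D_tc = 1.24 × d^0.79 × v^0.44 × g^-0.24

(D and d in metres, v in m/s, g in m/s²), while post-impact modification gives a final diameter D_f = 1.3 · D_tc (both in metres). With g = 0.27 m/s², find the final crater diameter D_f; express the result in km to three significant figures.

D_f ≈ 246 km

In SI: d = 20000 m, v = 5610 m/s.
d^0.79 = 20000^0.79 = 2499
v^0.44 = 5610^0.44 = 44.62
g^-0.24 = 0.27^-0.24 = 1.369
D_tc = 1.24 × 2499 × 44.62 × 1.369 = 1.893 × 10^5 m
D_f = 1.3 × 1.893 × 10^5 = 2.461 × 10^5 m
     = 246.1 km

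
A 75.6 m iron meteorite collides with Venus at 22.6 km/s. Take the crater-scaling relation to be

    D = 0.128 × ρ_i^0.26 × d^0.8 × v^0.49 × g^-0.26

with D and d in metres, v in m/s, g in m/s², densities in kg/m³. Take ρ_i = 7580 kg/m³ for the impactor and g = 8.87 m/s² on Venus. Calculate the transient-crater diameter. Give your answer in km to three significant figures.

In SI units: v = 22600 m/s.
ρ_i^0.26 = 7580^0.26 = 10.20
d^0.8 = 75.6^0.8 = 31.83
v^0.49 = 22600^0.49 = 136.0
g^-0.26 = 8.87^-0.26 = 0.5669
D = 0.128 × 10.20 × 31.83 × 136.0 × 0.5669 = 3204 m
   = 3.204 km

D ≈ 3.20 km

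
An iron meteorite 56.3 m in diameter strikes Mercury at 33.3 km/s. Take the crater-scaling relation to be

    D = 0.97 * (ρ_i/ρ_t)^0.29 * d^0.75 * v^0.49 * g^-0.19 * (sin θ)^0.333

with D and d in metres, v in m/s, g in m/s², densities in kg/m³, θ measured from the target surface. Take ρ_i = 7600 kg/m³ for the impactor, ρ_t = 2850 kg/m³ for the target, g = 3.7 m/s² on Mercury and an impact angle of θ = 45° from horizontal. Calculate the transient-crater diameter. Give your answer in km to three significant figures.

D ≈ 3.03 km

In SI units: v = 33300 m/s.
(ρ_i/ρ_t)^0.29 = (7600/2850)^0.29 = 1.329
d^0.75 = 56.3^0.75 = 20.55
v^0.49 = 33300^0.49 = 164.4
g^-0.19 = 3.7^-0.19 = 0.7799
(sin 45°)^0.333 = 0.7071^0.333 = 0.8910
D = 0.97 × 1.329 × 20.55 × 164.4 × 0.7799 × 0.8910 = 3026 m
   = 3.026 km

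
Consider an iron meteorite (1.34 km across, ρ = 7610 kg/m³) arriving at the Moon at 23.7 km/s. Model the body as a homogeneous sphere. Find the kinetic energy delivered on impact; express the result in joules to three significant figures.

E ≈ 2.69 × 10^21 J

d = 1340 m; v = 23700 m/s.
Mass m = (π/6) ρ d³ = (π/6) × 7610 × (1340)³ = 9.587 × 10^12 kg
E = ½ m v² = 0.5 × 9.587 × 10^12 × (23700)² = 2.692 × 10^21 J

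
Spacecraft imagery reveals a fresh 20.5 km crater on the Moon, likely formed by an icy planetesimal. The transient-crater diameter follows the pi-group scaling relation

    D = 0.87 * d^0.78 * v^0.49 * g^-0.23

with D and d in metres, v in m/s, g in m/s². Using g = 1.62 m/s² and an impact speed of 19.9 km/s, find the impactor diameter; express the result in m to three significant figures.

Rearranging for d: d = [D / (0.87 · 19900^0.49 · 1.62^-0.23)]^(1/0.78).
D = 20500 m.
19900^0.49 = 127.8
1.62^-0.23 = 0.8950
Denominator = 0.87 × 127.8 × 0.8950 = 99.51
D / 99.51 = 20500 / 99.51 = 206.0
d = 206.0^(1/0.78) = 206.0^1.2821 = 926.0 m

d ≈ 926 m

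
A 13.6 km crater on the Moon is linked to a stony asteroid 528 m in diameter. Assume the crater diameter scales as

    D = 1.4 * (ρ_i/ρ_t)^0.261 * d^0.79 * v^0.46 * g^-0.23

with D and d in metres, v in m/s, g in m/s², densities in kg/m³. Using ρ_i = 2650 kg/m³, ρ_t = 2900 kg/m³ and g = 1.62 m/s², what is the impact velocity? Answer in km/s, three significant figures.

Rearranging for v: v = [D / (1.4 · (2650/2900)^0.261 · 528^0.79 · 1.62^-0.23)]^(1/0.46).
D = 13600 m.
(2650/2900)^0.261 = 0.9767
528^0.79 = 141.5
1.62^-0.23 = 0.8950
Denominator = 1.4 × 0.9767 × 141.5 × 0.8950 = 173.2
D / 173.2 = 13600 / 173.2 = 78.52
v = 78.52^(1/0.46) = 78.52^2.1739 = 13167 m/s

v ≈ 13.2 km/s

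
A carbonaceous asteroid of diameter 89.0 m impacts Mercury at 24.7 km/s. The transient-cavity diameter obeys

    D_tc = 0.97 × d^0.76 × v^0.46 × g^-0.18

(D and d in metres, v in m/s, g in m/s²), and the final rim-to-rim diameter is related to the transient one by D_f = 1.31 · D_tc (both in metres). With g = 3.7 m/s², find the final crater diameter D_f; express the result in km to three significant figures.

v = 24700 m/s.
d^0.76 = 89^0.76 = 30.31
v^0.46 = 24700^0.46 = 104.9
g^-0.18 = 3.7^-0.18 = 0.7902
D_tc = 0.97 × 30.31 × 104.9 × 0.7902 = 2437 m
D_f = 1.31 × 2437 = 3192 m
     = 3.192 km

D_f ≈ 3.19 km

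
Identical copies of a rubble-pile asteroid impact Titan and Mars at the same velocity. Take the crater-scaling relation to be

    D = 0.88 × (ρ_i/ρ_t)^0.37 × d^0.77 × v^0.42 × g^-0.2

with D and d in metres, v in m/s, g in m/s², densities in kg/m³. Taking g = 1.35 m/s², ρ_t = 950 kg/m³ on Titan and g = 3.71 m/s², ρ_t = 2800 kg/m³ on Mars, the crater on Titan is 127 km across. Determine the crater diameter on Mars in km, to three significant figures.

D ≈ 69.6 km

The impactor-only factors (d, v, ρ_i) cancel in the ratio, leaving D_Mars/D_Titan = (g_Mars/g_Titan)^-0.2 · (ρ_t,Titan/ρ_t,Mars)^0.37.
(3.71/1.35)^-0.2 = 2.748^-0.2 = 0.8170
(950/2800)^0.37 = 0.3393^0.37 = 0.6704
Ratio = 0.8170 × 0.6704 = 0.5477
D_Mars = 0.5477 × 127 km = 69.6 km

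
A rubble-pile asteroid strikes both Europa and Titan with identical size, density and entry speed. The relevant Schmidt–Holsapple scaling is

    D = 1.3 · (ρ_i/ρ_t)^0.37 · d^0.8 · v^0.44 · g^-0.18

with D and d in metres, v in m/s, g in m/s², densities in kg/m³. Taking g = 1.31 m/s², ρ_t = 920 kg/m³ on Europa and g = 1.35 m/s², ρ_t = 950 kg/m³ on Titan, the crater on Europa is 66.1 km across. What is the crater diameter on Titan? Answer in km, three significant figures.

D ≈ 65.0 km

The impactor-only factors (d, v, ρ_i) cancel in the ratio, leaving D_Titan/D_Europa = (g_Titan/g_Europa)^-0.18 · (ρ_t,Europa/ρ_t,Titan)^0.37.
(1.35/1.31)^-0.18 = 1.031^-0.18 = 0.9945
(920/950)^0.37 = 0.9684^0.37 = 0.9882
Ratio = 0.9945 × 0.9882 = 0.9828
D_Titan = 0.9828 × 66.1 km = 65.0 km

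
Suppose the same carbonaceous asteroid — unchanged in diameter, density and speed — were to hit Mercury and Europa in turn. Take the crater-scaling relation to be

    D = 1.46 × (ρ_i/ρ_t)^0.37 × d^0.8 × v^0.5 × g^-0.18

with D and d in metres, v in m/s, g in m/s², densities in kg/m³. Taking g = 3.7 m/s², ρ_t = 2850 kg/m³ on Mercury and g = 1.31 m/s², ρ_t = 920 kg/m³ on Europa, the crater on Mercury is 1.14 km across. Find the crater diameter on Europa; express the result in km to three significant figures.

The impactor-only factors (d, v, ρ_i) cancel in the ratio, leaving D_Europa/D_Mercury = (g_Europa/g_Mercury)^-0.18 · (ρ_t,Mercury/ρ_t,Europa)^0.37.
(1.31/3.7)^-0.18 = 0.3541^-0.18 = 1.205
(2850/920)^0.37 = 3.098^0.37 = 1.519
Ratio = 1.205 × 1.519 = 1.830
D_Europa = 1.830 × 1.14 km = 2.09 km

D ≈ 2.09 km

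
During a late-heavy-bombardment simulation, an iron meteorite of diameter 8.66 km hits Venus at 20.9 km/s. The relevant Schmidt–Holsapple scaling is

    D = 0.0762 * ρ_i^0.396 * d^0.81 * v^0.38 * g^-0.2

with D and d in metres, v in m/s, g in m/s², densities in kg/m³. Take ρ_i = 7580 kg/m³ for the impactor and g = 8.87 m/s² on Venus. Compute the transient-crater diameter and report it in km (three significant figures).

D ≈ 115 km

In SI units: d = 8660 m, v = 20900 m/s.
ρ_i^0.396 = 7580^0.396 = 34.38
d^0.81 = 8660^0.81 = 1547
v^0.38 = 20900^0.38 = 43.82
g^-0.2 = 8.87^-0.2 = 0.6463
D = 0.0762 × 34.38 × 1547 × 43.82 × 0.6463 = 1.148 × 10^5 m
   = 114.8 km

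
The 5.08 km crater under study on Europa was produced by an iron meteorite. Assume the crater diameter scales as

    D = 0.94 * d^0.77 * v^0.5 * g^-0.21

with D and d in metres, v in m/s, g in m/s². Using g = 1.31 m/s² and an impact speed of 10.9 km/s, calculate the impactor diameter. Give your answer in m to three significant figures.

Rearranging for d: d = [D / (0.94 · 10900^0.5 · 1.31^-0.21)]^(1/0.77).
D = 5080 m.
10900^0.5 = 104.4
1.31^-0.21 = 0.9449
Denominator = 0.94 × 104.4 × 0.9449 = 92.73
D / 92.73 = 5080 / 92.73 = 54.78
d = 54.78^(1/0.77) = 54.78^1.2987 = 181.1 m

d ≈ 181 m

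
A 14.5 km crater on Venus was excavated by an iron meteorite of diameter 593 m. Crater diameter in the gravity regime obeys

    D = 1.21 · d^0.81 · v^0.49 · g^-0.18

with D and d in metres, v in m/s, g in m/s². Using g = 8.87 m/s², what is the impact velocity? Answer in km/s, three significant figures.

Rearranging for v: v = [D / (1.21 · 593^0.81 · 8.87^-0.18)]^(1/0.49).
D = 14500 m.
593^0.81 = 176.3
8.87^-0.18 = 0.6751
Denominator = 1.21 × 176.3 × 0.6751 = 144.0
D / 144.0 = 14500 / 144.0 = 100.7
v = 100.7^(1/0.49) = 100.7^2.0408 = 12240 m/s

v ≈ 12.2 km/s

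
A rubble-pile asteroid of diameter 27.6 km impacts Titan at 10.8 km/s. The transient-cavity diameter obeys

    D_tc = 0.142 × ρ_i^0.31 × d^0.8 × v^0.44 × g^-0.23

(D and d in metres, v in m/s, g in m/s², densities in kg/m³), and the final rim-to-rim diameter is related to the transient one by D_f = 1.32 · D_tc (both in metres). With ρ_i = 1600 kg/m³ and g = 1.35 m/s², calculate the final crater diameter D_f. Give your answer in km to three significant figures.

D_f ≈ 366 km

In SI: d = 27600 m, v = 10800 m/s.
ρ_i^0.31 = 1600^0.31 = 9.846
d^0.8 = 27600^0.8 = 3570
v^0.44 = 10800^0.44 = 59.53
g^-0.23 = 1.35^-0.23 = 0.9333
D_tc = 0.142 × 9.846 × 3570 × 59.53 × 0.9333 = 2.773 × 10^5 m
D_f = 1.32 × 2.773 × 10^5 = 3.660 × 10^5 m
     = 366.0 km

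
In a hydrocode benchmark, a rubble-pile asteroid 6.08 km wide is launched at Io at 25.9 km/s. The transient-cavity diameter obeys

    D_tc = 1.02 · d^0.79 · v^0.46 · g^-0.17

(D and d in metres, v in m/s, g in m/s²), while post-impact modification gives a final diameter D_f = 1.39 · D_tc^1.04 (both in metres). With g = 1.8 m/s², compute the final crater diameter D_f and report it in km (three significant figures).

D_f ≈ 212 km

In SI: d = 6080 m, v = 25900 m/s.
d^0.79 = 6080^0.79 = 975.6
v^0.46 = 25900^0.46 = 107.2
g^-0.17 = 1.8^-0.17 = 0.9049
D_tc = 1.02 × 975.6 × 107.2 × 0.9049 = 96530 m
D_f = 1.39 × (96530)^1.04 = 2.124 × 10^5 m
     = 212.4 km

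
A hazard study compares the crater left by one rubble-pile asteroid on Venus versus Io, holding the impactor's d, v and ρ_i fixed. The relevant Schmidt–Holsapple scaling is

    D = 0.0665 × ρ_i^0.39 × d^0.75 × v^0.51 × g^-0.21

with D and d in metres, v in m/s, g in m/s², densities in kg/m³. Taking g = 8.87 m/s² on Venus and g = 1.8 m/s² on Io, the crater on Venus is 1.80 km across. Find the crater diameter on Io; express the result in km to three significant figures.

D ≈ 2.52 km

All impactor-dependent factors cancel in the ratio, leaving D_Io/D_Venus = (g_Io/g_Venus)^-0.21.
(1.8/8.87)^-0.21 = 0.2029^-0.21 = 1.398
D_Io = 1.398 × 1.80 km = 2.52 km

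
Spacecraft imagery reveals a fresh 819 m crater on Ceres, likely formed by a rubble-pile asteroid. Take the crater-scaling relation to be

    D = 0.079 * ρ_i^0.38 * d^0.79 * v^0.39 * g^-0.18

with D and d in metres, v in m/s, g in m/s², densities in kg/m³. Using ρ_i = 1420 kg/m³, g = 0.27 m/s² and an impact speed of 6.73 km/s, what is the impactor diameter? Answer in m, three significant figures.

Rearranging for d: d = [D / (0.079 · 1420^0.38 · 6730^0.39 · 0.27^-0.18)]^(1/0.79).
1420^0.38 = 15.77
6730^0.39 = 31.11
0.27^-0.18 = 1.266
Denominator = 0.079 × 15.77 × 31.11 × 1.266 = 49.07
D / 49.07 = 819 / 49.07 = 16.69
d = 16.69^(1/0.79) = 16.69^1.2658 = 35.27 m

d ≈ 35.3 m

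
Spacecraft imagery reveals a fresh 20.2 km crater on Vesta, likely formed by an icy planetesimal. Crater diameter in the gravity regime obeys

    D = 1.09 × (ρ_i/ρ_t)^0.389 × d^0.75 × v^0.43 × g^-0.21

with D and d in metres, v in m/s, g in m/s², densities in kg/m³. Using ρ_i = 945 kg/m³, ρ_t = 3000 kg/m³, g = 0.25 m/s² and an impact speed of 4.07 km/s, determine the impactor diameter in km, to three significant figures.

d ≈ 5.16 km

Rearranging for d: d = [D / (1.09 · (945/3000)^0.389 · 4070^0.43 · 0.25^-0.21)]^(1/0.75).
D = 20200 m.
(945/3000)^0.389 = 0.6380
4070^0.43 = 35.66
0.25^-0.21 = 1.338
Denominator = 1.09 × 0.6380 × 35.66 × 1.338 = 33.18
D / 33.18 = 20200 / 33.18 = 608.8
d = 608.8^(1/0.75) = 608.8^1.3333 = 5159 m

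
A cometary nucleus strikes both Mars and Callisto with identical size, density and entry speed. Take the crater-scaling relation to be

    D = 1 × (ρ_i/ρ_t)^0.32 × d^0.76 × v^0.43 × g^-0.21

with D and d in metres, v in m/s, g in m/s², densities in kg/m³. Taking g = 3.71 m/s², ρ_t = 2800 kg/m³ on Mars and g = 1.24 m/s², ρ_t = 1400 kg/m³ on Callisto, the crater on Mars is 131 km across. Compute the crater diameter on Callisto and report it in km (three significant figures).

The impactor-only factors (d, v, ρ_i) cancel in the ratio, leaving D_Callisto/D_Mars = (g_Callisto/g_Mars)^-0.21 · (ρ_t,Mars/ρ_t,Callisto)^0.32.
(1.24/3.71)^-0.21 = 0.3342^-0.21 = 1.259
(2800/1400)^0.32 = 2.000^0.32 = 1.248
Ratio = 1.259 × 1.248 = 1.571
D_Callisto = 1.571 × 131 km = 206 km

D ≈ 206 km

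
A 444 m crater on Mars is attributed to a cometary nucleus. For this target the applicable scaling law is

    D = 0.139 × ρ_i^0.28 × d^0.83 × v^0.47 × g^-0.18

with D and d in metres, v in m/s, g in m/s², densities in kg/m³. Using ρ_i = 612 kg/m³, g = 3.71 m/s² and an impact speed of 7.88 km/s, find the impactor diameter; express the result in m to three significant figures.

Rearranging for d: d = [D / (0.139 · 612^0.28 · 7880^0.47 · 3.71^-0.18)]^(1/0.83).
612^0.28 = 6.030
7880^0.47 = 67.82
3.71^-0.18 = 0.7898
Denominator = 0.139 × 6.030 × 67.82 × 0.7898 = 44.90
D / 44.90 = 444 / 44.90 = 9.889
d = 9.889^(1/0.83) = 9.889^1.2048 = 15.81 m

d ≈ 15.8 m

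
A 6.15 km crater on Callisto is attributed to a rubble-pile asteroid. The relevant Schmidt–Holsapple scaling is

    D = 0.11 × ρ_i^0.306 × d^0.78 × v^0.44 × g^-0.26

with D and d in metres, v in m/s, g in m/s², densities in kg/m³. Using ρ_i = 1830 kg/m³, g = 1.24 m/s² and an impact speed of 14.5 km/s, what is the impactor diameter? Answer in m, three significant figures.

Rearranging for d: d = [D / (0.11 · 1830^0.306 · 14500^0.44 · 1.24^-0.26)]^(1/0.78).
D = 6150 m.
1830^0.306 = 9.961
14500^0.44 = 67.76
1.24^-0.26 = 0.9456
Denominator = 0.11 × 9.961 × 67.76 × 0.9456 = 70.21
D / 70.21 = 6150 / 70.21 = 87.59
d = 87.59^(1/0.78) = 87.59^1.2821 = 309.3 m

d ≈ 309 m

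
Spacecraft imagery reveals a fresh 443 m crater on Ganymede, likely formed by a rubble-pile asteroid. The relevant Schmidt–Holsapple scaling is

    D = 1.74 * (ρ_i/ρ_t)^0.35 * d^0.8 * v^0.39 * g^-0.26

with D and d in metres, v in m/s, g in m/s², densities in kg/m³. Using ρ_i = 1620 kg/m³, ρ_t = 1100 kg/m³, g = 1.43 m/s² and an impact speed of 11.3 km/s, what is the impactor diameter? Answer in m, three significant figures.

Rearranging for d: d = [D / (1.74 · (1620/1100)^0.35 · 11300^0.39 · 1.43^-0.26)]^(1/0.8).
(1620/1100)^0.35 = 1.145
11300^0.39 = 38.08
1.43^-0.26 = 0.9112
Denominator = 1.74 × 1.145 × 38.08 × 0.9112 = 69.13
D / 69.13 = 443 / 69.13 = 6.408
d = 6.408^(1/0.8) = 6.408^1.25 = 10.20 m

d ≈ 10.2 m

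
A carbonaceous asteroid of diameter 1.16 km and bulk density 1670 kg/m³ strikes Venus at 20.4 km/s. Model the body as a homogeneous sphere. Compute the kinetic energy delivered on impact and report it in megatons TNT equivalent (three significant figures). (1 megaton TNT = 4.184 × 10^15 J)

E ≈ 67900 Mt TNT

d = 1160 m; v = 20400 m/s.
Mass m = (π/6) ρ d³ = (π/6) × 1670 × (1160)³ = 1.365 × 10^12 kg
E = ½ m v² = 0.5 × 1.365 × 10^12 × (20400)² = 2.840 × 10^20 J
   = 2.840 × 10^20 / 4.184×10^15 = 67878 Mt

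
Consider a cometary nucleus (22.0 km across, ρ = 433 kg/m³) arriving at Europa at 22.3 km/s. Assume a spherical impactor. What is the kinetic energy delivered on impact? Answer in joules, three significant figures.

E ≈ 6.00 × 10^23 J

d = 22000 m; v = 22300 m/s.
Mass m = (π/6) ρ d³ = (π/6) × 433 × (22000)³ = 2.414 × 10^15 kg
E = ½ m v² = 0.5 × 2.414 × 10^15 × (22300)² = 6.002 × 10^23 J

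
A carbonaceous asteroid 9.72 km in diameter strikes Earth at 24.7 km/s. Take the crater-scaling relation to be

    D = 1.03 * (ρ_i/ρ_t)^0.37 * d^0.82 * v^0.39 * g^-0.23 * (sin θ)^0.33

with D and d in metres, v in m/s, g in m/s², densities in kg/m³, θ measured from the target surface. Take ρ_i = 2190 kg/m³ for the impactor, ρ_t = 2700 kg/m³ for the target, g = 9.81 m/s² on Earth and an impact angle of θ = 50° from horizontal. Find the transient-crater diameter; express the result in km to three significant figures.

D ≈ 49.7 km

In SI units: d = 9720 m, v = 24700 m/s.
(ρ_i/ρ_t)^0.37 = (2190/2700)^0.37 = 0.9255
d^0.82 = 9720^0.82 = 1862
v^0.39 = 24700^0.39 = 51.66
g^-0.23 = 9.81^-0.23 = 0.5914
(sin 50°)^0.33 = 0.7660^0.33 = 0.9158
D = 1.03 × 0.9255 × 1862 × 51.66 × 0.5914 × 0.9158 = 49663 m
   = 49.66 km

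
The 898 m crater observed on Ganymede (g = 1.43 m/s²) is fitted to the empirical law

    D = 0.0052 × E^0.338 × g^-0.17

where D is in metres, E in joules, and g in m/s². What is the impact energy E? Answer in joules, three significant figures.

Rearranging: E = [D / (0.0052 · g^-0.17)]^(1/0.338).
g^-0.17 = 1.43^-0.17 = 0.9410
D / (0.0052 × 0.9410) = 898 / (4.893 × 10^-3) = 1.835 × 10^5
E = (1.835 × 10^5)^2.9586 = 3.741 × 10^15 J

E ≈ 3.74 × 10^15 J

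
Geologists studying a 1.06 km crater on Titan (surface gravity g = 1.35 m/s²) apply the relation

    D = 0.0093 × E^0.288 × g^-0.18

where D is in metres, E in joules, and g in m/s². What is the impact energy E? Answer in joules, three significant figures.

E ≈ 4.36 × 10^17 J

Rearranging: E = [D / (0.0093 · g^-0.18)]^(1/0.288).
D = 1060 m.
g^-0.18 = 1.35^-0.18 = 0.9474
D / (0.0093 × 0.9474) = 1060 / (8.811 × 10^-3) = 1.203 × 10^5
E = (1.203 × 10^5)^3.4722 = 4.362 × 10^17 J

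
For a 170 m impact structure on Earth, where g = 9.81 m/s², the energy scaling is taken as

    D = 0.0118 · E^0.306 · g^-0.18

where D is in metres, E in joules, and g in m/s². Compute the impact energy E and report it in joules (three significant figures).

E ≈ 1.49 × 10^14 J

Rearranging: E = [D / (0.0118 · g^-0.18)]^(1/0.306).
g^-0.18 = 9.81^-0.18 = 0.6630
D / (0.0118 × 0.6630) = 170 / (7.823 × 10^-3) = 2.173 × 10^4
E = (2.173 × 10^4)^3.268 = 1.491 × 10^14 J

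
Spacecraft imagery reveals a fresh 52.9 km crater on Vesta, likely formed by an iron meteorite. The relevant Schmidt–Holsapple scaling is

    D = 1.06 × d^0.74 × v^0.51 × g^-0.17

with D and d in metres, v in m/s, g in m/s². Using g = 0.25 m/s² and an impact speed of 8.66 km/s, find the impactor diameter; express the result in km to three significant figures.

d ≈ 3.14 km

Rearranging for d: d = [D / (1.06 · 8660^0.51 · 0.25^-0.17)]^(1/0.74).
D = 52900 m.
8660^0.51 = 101.9
0.25^-0.17 = 1.266
Denominator = 1.06 × 101.9 × 1.266 = 136.7
D / 136.7 = 52900 / 136.7 = 387.0
d = 387.0^(1/0.74) = 387.0^1.3514 = 3141 m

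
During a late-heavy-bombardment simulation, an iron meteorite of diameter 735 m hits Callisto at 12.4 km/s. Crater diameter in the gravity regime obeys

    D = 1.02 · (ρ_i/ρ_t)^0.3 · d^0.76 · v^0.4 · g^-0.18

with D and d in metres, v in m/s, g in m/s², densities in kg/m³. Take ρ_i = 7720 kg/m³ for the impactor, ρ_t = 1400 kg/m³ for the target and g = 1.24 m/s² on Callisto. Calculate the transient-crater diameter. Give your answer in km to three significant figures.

In SI units: v = 12400 m/s.
(ρ_i/ρ_t)^0.3 = (7720/1400)^0.3 = 1.669
d^0.76 = 735^0.76 = 150.8
v^0.4 = 12400^0.4 = 43.39
g^-0.18 = 1.24^-0.18 = 0.9620
D = 1.02 × 1.669 × 150.8 × 43.39 × 0.9620 = 10716 m
   = 10.72 km

D ≈ 10.7 km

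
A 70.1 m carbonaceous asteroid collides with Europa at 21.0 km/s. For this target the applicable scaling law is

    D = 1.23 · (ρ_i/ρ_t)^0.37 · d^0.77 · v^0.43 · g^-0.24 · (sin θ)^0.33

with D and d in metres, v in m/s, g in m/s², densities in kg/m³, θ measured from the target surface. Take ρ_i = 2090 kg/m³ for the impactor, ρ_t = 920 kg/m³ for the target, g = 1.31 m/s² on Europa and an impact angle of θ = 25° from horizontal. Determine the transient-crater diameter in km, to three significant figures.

D ≈ 2.24 km

In SI units: v = 21000 m/s.
(ρ_i/ρ_t)^0.37 = (2090/920)^0.37 = 1.355
d^0.77 = 70.1^0.77 = 26.38
v^0.43 = 21000^0.43 = 72.20
g^-0.24 = 1.31^-0.24 = 0.9372
(sin 25°)^0.33 = 0.4226^0.33 = 0.7526
D = 1.23 × 1.355 × 26.38 × 72.20 × 0.9372 × 0.7526 = 2239 m
   = 2.239 km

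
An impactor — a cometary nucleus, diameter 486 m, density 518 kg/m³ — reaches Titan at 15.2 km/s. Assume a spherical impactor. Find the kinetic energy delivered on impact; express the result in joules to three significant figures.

v = 15200 m/s.
Mass m = (π/6) ρ d³ = (π/6) × 518 × (486)³ = 3.113 × 10^10 kg
E = ½ m v² = 0.5 × 3.113 × 10^10 × (15200)² = 3.596 × 10^18 J

E ≈ 3.60 × 10^18 J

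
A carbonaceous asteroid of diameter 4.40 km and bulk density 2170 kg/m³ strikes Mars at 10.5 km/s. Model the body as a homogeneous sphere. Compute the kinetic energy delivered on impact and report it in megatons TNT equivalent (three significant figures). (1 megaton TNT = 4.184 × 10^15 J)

d = 4400 m; v = 10500 m/s.
Mass m = (π/6) ρ d³ = (π/6) × 2170 × (4400)³ = 9.679 × 10^13 kg
E = ½ m v² = 0.5 × 9.679 × 10^13 × (10500)² = 5.336 × 10^21 J
   = 5.336 × 10^21 / 4.184×10^15 = 1.275 × 10^6 Mt

E ≈ 1.28 × 10^6 Mt TNT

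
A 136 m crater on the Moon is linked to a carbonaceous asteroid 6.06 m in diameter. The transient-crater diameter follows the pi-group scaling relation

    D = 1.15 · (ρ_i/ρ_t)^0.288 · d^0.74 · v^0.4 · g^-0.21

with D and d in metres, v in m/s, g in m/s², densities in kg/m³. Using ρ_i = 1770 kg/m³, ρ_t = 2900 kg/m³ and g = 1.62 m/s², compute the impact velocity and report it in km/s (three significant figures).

Rearranging for v: v = [D / (1.15 · (1770/2900)^0.288 · 6.06^0.74 · 1.62^-0.21)]^(1/0.4).
(1770/2900)^0.288 = 0.8675
6.06^0.74 = 3.793
1.62^-0.21 = 0.9037
Denominator = 1.15 × 0.8675 × 3.793 × 0.9037 = 3.420
D / 3.420 = 136 / 3.420 = 39.77
v = 39.77^(1/0.4) = 39.77^2.5 = 9974 m/s

v ≈ 9.97 km/s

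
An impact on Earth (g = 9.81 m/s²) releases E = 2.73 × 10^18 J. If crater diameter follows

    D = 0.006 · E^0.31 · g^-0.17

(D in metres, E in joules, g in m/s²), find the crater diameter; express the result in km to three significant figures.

E^0.31 = (2.73 × 10^18)^0.31 = 5.191 × 10^5
g^-0.17 = 9.81^-0.17 = 0.6783
D = 0.006 × 5.191 × 10^5 × 0.6783 = 2113 m
   = 2.113 km

D ≈ 2.11 km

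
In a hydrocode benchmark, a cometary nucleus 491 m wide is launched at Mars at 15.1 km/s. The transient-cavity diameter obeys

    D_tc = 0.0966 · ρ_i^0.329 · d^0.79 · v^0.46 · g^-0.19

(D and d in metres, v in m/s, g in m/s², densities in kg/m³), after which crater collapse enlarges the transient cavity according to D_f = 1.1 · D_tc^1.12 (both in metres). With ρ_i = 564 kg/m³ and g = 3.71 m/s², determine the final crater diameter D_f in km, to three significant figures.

v = 15100 m/s.
ρ_i^0.329 = 564^0.329 = 8.038
d^0.79 = 491^0.79 = 133.6
v^0.46 = 15100^0.46 = 83.62
g^-0.19 = 3.71^-0.19 = 0.7795
D_tc = 0.0966 × 8.038 × 133.6 × 83.62 × 0.7795 = 6762 m
D_f = 1.1 × (6762)^1.12 = 21433 m
     = 21.43 km

D_f ≈ 21.4 km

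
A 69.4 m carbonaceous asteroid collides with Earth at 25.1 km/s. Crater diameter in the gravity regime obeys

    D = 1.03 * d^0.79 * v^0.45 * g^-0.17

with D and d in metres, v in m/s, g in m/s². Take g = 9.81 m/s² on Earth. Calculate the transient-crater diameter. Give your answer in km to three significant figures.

In SI units: v = 25100 m/s.
d^0.79 = 69.4^0.79 = 28.49
v^0.45 = 25100^0.45 = 95.47
g^-0.17 = 9.81^-0.17 = 0.6783
D = 1.03 × 28.49 × 95.47 × 0.6783 = 1900 m
   = 1.900 km

D ≈ 1.90 km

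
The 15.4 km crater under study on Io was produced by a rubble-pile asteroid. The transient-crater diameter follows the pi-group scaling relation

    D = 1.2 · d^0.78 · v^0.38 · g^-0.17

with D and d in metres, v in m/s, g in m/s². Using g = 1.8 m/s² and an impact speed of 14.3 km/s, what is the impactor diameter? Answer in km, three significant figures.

d ≈ 1.99 km

Rearranging for d: d = [D / (1.2 · 14300^0.38 · 1.8^-0.17)]^(1/0.78).
D = 15400 m.
14300^0.38 = 37.93
1.8^-0.17 = 0.9049
Denominator = 1.2 × 37.93 × 0.9049 = 41.19
D / 41.19 = 15400 / 41.19 = 373.9
d = 373.9^(1/0.78) = 373.9^1.2821 = 1989 m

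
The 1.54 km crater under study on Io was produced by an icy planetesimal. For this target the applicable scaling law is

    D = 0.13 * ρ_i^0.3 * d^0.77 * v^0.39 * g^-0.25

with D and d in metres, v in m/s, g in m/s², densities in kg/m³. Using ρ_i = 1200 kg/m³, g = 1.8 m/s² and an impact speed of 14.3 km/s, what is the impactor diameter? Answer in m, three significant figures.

d ≈ 117 m

Rearranging for d: d = [D / (0.13 · 1200^0.3 · 14300^0.39 · 1.8^-0.25)]^(1/0.77).
D = 1540 m.
1200^0.3 = 8.390
14300^0.39 = 41.74
1.8^-0.25 = 0.8633
Denominator = 0.13 × 8.390 × 41.74 × 0.8633 = 39.30
D / 39.30 = 1540 / 39.30 = 39.19
d = 39.19^(1/0.77) = 39.19^1.2987 = 117.2 m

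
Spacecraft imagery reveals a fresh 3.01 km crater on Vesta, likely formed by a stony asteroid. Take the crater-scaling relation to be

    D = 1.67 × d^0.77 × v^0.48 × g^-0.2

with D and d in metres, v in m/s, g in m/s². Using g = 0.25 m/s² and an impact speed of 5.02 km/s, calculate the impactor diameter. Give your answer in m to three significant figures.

Rearranging for d: d = [D / (1.67 · 5020^0.48 · 0.25^-0.2)]^(1/0.77).
D = 3010 m.
5020^0.48 = 59.75
0.25^-0.2 = 1.320
Denominator = 1.67 × 59.75 × 1.320 = 131.7
D / 131.7 = 3010 / 131.7 = 22.85
d = 22.85^(1/0.77) = 22.85^1.2987 = 58.18 m

d ≈ 58.2 m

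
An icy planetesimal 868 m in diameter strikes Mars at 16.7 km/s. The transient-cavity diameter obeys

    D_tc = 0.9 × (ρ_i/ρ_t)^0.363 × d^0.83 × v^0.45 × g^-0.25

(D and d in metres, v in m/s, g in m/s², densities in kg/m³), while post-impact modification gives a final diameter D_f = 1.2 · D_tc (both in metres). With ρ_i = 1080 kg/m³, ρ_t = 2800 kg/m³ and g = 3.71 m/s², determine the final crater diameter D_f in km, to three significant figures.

D_f ≈ 12.0 km

v = 16700 m/s.
(ρ_i/ρ_t)^0.363 = (1080/2800)^0.363 = 0.7076
d^0.83 = 868^0.83 = 274.8
v^0.45 = 16700^0.45 = 79.47
g^-0.25 = 3.71^-0.25 = 0.7205
D_tc = 0.9 × 0.7076 × 274.8 × 79.47 × 0.7205 = 10020 m
D_f = 1.2 × 10020 = 12024 m
     = 12.02 km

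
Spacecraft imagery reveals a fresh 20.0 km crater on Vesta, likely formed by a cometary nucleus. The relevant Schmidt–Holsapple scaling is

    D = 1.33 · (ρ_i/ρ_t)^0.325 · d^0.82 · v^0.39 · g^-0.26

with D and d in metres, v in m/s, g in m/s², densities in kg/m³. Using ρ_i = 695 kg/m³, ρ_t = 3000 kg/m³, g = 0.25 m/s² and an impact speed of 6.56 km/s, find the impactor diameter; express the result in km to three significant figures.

d ≈ 2.19 km

Rearranging for d: d = [D / (1.33 · (695/3000)^0.325 · 6560^0.39 · 0.25^-0.26)]^(1/0.82).
D = 20000 m.
(695/3000)^0.325 = 0.6217
6560^0.39 = 30.80
0.25^-0.26 = 1.434
Denominator = 1.33 × 0.6217 × 30.80 × 1.434 = 36.52
D / 36.52 = 20000 / 36.52 = 547.6
d = 547.6^(1/0.82) = 547.6^1.2195 = 2186 m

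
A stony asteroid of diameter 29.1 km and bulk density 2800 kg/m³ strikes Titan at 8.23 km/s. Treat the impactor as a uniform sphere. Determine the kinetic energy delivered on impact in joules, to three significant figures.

E ≈ 1.22 × 10^24 J

d = 29100 m; v = 8230 m/s.
Mass m = (π/6) ρ d³ = (π/6) × 2800 × (29100)³ = 3.613 × 10^16 kg
E = ½ m v² = 0.5 × 3.613 × 10^16 × (8230)² = 1.224 × 10^24 J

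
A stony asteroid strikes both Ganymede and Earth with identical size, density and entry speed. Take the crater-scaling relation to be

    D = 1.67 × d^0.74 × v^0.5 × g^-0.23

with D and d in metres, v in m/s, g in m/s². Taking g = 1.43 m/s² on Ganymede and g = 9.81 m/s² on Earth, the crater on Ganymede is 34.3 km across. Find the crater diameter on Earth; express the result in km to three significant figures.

D ≈ 22.0 km

All impactor-dependent factors cancel in the ratio, leaving D_Earth/D_Ganymede = (g_Earth/g_Ganymede)^-0.23.
(9.81/1.43)^-0.23 = 6.860^-0.23 = 0.6422
D_Earth = 0.6422 × 34.3 km = 22.0 km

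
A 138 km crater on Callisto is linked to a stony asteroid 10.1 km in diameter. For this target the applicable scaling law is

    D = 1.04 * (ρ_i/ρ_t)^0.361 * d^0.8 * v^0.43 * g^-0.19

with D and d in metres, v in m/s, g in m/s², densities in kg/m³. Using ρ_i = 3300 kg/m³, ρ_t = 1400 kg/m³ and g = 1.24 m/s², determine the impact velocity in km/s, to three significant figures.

Rearranging for v: v = [D / (1.04 · (3300/1400)^0.361 · 10100^0.8 · 1.24^-0.19)]^(1/0.43).
D = 138000 m.
(3300/1400)^0.361 = 1.363
10100^0.8 = 1598
1.24^-0.19 = 0.9600
Denominator = 1.04 × 1.363 × 1598 × 0.9600 = 2175
D / 2175 = 138000 / 2175 = 63.45
v = 63.45^(1/0.43) = 63.45^2.3256 = 15550 m/s

v ≈ 15.6 km/s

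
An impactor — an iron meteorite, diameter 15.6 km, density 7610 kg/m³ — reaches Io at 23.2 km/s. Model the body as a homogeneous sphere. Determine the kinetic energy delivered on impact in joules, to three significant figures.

E ≈ 4.07 × 10^24 J

d = 15600 m; v = 23200 m/s.
Mass m = (π/6) ρ d³ = (π/6) × 7610 × (15600)³ = 1.513 × 10^16 kg
E = ½ m v² = 0.5 × 1.513 × 10^16 × (23200)² = 4.072 × 10^24 J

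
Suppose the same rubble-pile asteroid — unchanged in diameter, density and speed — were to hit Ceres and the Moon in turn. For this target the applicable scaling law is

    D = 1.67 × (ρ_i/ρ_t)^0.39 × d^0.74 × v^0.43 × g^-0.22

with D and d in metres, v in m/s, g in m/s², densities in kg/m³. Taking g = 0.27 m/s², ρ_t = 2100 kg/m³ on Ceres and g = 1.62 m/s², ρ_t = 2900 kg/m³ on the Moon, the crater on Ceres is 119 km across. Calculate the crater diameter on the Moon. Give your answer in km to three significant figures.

The impactor-only factors (d, v, ρ_i) cancel in the ratio, leaving D_Moon/D_Ceres = (g_Moon/g_Ceres)^-0.22 · (ρ_t,Ceres/ρ_t,Moon)^0.39.
(1.62/0.27)^-0.22 = 6.000^-0.22 = 0.6742
(2100/2900)^0.39 = 0.7241^0.39 = 0.8817
Ratio = 0.6742 × 0.8817 = 0.5944
D_Moon = 0.5944 × 119 km = 70.7 km

D ≈ 70.7 km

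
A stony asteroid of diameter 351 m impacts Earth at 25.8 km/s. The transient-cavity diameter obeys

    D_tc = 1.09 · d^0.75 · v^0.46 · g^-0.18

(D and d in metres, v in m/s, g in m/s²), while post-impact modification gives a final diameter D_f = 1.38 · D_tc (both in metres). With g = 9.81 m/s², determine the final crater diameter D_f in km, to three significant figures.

D_f ≈ 8.65 km

v = 25800 m/s.
d^0.75 = 351^0.75 = 81.09
v^0.46 = 25800^0.46 = 107.0
g^-0.18 = 9.81^-0.18 = 0.6630
D_tc = 1.09 × 81.09 × 107.0 × 0.6630 = 6270 m
D_f = 1.38 × 6270 = 8653 m
     = 8.653 km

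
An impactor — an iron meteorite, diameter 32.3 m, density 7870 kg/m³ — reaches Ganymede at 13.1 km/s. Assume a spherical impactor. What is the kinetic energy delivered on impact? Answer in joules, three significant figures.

v = 13100 m/s.
Mass m = (π/6) ρ d³ = (π/6) × 7870 × (32.3)³ = 1.389 × 10^8 kg
E = ½ m v² = 0.5 × 1.389 × 10^8 × (13100)² = 1.192 × 10^16 J

E ≈ 1.19 × 10^16 J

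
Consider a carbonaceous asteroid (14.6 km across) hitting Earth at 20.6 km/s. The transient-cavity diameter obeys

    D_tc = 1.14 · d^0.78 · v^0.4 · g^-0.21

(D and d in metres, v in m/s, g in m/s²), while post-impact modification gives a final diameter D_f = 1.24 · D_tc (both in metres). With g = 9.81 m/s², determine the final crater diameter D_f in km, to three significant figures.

In SI: d = 14600 m, v = 20600 m/s.
d^0.78 = 14600^0.78 = 1771
v^0.4 = 20600^0.4 = 53.16
g^-0.21 = 9.81^-0.21 = 0.6191
D_tc = 1.14 × 1771 × 53.16 × 0.6191 = 66450 m
D_f = 1.24 × 66450 = 82398 m
     = 82.40 km

D_f ≈ 82.4 km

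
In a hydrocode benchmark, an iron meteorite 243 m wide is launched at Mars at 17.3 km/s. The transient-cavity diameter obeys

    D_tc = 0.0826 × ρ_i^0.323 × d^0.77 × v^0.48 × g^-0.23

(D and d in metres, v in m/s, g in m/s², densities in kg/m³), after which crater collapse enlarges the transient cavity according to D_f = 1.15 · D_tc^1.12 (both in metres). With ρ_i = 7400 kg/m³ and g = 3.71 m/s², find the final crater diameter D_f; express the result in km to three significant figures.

v = 17300 m/s.
ρ_i^0.323 = 7400^0.323 = 17.77
d^0.77 = 243^0.77 = 68.69
v^0.48 = 17300^0.48 = 108.2
g^-0.23 = 3.71^-0.23 = 0.7397
D_tc = 0.0826 × 17.77 × 68.69 × 108.2 × 0.7397 = 8069 m
D_f = 1.15 × (8069)^1.12 = 27311 m
     = 27.31 km

D_f ≈ 27.3 km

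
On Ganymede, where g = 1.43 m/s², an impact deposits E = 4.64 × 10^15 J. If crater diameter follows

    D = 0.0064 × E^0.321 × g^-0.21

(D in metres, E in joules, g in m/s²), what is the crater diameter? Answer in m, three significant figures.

D ≈ 635 m

E^0.321 = (4.64 × 10^15)^0.321 = 1.069 × 10^5
g^-0.21 = 1.43^-0.21 = 0.9276
D = 0.0064 × 1.069 × 10^5 × 0.9276 = 634.6 m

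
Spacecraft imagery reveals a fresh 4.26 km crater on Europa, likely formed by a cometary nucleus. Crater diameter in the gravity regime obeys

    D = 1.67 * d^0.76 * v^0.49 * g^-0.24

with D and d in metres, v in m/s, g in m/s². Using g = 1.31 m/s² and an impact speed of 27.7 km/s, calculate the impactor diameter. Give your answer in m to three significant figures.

Rearranging for d: d = [D / (1.67 · 27700^0.49 · 1.31^-0.24)]^(1/0.76).
D = 4260 m.
27700^0.49 = 150.3
1.31^-0.24 = 0.9372
Denominator = 1.67 × 150.3 × 0.9372 = 235.2
D / 235.2 = 4260 / 235.2 = 18.11
d = 18.11^(1/0.76) = 18.11^1.3158 = 45.20 m

d ≈ 45.2 m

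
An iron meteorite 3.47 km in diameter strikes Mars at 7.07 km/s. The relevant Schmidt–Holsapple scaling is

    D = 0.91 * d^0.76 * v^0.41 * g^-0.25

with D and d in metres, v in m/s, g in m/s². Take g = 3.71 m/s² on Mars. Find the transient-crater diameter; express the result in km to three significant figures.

D ≈ 12.2 km

In SI units: d = 3470 m, v = 7070 m/s.
d^0.76 = 3470^0.76 = 490.5
v^0.41 = 7070^0.41 = 37.87
g^-0.25 = 3.71^-0.25 = 0.7205
D = 0.91 × 490.5 × 37.87 × 0.7205 = 12179 m
   = 12.18 km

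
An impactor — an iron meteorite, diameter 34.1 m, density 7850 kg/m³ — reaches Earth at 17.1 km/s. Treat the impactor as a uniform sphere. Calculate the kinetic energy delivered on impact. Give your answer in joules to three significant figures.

v = 17100 m/s.
Mass m = (π/6) ρ d³ = (π/6) × 7850 × (34.1)³ = 1.630 × 10^8 kg
E = ½ m v² = 0.5 × 1.630 × 10^8 × (17100)² = 2.383 × 10^16 J

E ≈ 2.38 × 10^16 J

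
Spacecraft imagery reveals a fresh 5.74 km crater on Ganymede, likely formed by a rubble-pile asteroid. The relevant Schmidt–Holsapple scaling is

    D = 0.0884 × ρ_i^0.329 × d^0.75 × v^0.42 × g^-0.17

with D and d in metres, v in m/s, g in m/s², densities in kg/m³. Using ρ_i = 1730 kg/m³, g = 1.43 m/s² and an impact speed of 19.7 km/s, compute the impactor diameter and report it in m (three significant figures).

d ≈ 423 m

Rearranging for d: d = [D / (0.0884 · 1730^0.329 · 19700^0.42 · 1.43^-0.17)]^(1/0.75).
D = 5740 m.
1730^0.329 = 11.62
19700^0.42 = 63.63
1.43^-0.17 = 0.9410
Denominator = 0.0884 × 11.62 × 63.63 × 0.9410 = 61.50
D / 61.50 = 5740 / 61.50 = 93.33
d = 93.33^(1/0.75) = 93.33^1.3333 = 423.3 m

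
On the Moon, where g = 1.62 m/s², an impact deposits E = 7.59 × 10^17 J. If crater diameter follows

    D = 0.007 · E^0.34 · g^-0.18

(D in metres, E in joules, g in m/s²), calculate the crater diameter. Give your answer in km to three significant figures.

E^0.34 = (7.59 × 10^17)^0.34 = 1.200 × 10^6
g^-0.18 = 1.62^-0.18 = 0.9168
D = 0.007 × 1.200 × 10^6 × 0.9168 = 7701 m
   = 7.701 km

D ≈ 7.70 km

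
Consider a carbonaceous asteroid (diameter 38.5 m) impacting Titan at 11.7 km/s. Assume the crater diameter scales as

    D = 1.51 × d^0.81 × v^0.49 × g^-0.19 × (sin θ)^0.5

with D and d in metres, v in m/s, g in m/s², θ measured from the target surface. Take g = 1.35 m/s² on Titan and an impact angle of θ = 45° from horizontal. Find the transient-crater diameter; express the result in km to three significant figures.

D ≈ 2.27 km

In SI units: v = 11700 m/s.
d^0.81 = 38.5^0.81 = 19.24
v^0.49 = 11700^0.49 = 98.49
g^-0.19 = 1.35^-0.19 = 0.9446
(sin 45°)^0.5 = 0.7071^0.5 = 0.8409
D = 1.51 × 19.24 × 98.49 × 0.9446 × 0.8409 = 2273 m
   = 2.273 km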